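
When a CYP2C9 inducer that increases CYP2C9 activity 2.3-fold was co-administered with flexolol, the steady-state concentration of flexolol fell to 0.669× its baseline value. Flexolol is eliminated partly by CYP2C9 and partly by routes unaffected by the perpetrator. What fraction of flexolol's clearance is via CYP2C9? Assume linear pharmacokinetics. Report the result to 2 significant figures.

CL'/CL = 1 / 0.669 = 1.495
2.3·fm + (1 − fm) = 1.495
fm = (1.495 − 1) / (2.3 − 1) = 0.38

0.38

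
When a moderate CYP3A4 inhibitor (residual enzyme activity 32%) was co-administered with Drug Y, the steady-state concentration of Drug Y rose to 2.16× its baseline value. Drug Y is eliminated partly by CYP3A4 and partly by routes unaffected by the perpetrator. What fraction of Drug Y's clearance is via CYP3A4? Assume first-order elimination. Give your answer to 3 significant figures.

0.790

Write x for the fraction cleared via CYP3A4. The observed steady-state concentration change means clearance fell to 1/2.16 = 0.463 of baseline.
Setting x·0.32 + (1 − x) = 0.463 and solving: x = (0.463 − 1)/(0.32 − 1) = 0.790.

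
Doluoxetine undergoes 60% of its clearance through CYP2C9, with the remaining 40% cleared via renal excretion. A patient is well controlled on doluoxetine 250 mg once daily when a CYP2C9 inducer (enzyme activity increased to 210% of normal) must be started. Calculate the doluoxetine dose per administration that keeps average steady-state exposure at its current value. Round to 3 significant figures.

415 mg

CYP2C9: 0.6 × 2.1 = 1.26
Other: 0.4 (unchanged)
CL_new/CL_old = 1.26 + 0.4 = 1.66.
Css,avg = (dose rate)/CL, so holding Css fixed requires dose ∝ CL: 250 × 1.66 = 415 mg.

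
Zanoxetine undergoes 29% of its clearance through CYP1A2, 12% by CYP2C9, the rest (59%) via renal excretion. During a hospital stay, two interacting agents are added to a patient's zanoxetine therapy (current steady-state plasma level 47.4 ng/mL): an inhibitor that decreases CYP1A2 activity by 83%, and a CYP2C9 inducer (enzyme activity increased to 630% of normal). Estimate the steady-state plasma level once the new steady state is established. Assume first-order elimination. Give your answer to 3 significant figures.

CYP1A2: 0.29 × 0.17 = 0.0493
CYP2C9: 0.12 × 6.3 = 0.756
Other: 0.59 (unchanged)
New clearance relative to baseline: 0.0493 + 0.756 + 0.59 = 1.3953.
Steady-state plasma level ∝ 1/CL: new value = 47.4 / 1.3953 = 34.0 ng/mL.

34.0 ng/mL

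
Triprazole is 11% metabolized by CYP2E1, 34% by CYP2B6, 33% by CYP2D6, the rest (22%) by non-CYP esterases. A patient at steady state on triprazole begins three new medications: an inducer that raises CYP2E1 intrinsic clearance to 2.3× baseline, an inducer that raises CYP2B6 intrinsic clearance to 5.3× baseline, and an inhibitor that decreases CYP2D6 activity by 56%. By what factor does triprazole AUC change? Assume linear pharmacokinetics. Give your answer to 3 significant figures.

The CYP2E1 pathway (11% of clearance) increases to 2.3× activity: 0.11 × 2.3 = 0.253.
The CYP2B6 pathway (34% of clearance) increases to 5.3× activity: 0.34 × 5.3 = 1.802.
The CYP2D6 pathway (33% of clearance) is reduced to 0.44× activity: 0.33 × 0.44 = 0.1452.
The remaining 22% of clearance is unaffected.
New clearance relative to baseline: 0.253 + 1.802 + 0.1452 + 0.22 = 2.4202.
Net AUC ratio = 1 / 2.4202 = 0.413.

0.413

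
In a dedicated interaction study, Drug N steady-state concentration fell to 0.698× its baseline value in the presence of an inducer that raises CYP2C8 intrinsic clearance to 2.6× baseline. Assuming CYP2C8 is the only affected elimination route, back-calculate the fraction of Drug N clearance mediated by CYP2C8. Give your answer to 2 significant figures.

CL'/CL = 1 / 0.698 = 1.433
2.6·fm + (1 − fm) = 1.433
fm = (1.433 − 1) / (2.6 − 1) = 0.27

0.27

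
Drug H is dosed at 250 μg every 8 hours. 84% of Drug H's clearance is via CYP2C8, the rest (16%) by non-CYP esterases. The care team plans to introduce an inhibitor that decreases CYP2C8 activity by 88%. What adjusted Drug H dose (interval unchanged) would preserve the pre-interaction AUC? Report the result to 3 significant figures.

The CYP2C8 pathway (84% of clearance) falls to 0.12× activity: 0.84 × 0.12 = 0.1008.
The remaining 16% of clearance is unaffected.
Relative clearance = 0.1008 + 0.16 = 0.2608.
To maintain the same steady-state level, dose must scale with clearance: new dose = 250 × 0.2608 = 65.2 μg.

65.2 μg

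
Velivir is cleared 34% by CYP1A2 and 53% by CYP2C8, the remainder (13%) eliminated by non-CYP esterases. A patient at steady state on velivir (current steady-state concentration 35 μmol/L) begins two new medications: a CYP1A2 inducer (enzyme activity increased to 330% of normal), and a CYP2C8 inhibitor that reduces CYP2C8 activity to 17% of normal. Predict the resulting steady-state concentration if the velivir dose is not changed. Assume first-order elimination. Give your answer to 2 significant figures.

26 μmol/L

The CYP1A2 pathway (34% of clearance) rises to 3.3× activity: 0.34 × 3.3 = 1.122.
The CYP2C8 pathway (53% of clearance) falls to 0.17× activity: 0.53 × 0.17 = 0.0901.
The remaining 13% of clearance is unaffected.
Relative clearance = 1.122 + 0.0901 + 0.13 = 1.3421.
New steady-state concentration = 35 / 1.3421 = 26 μmol/L (concentration scales inversely with clearance).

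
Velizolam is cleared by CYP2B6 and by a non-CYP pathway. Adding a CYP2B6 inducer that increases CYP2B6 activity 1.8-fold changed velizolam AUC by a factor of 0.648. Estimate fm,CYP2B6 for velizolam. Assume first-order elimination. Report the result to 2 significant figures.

CL'/CL = 1 / 0.648 = 1.543
1.8·fm + (1 − fm) = 1.543
fm = (1.543 − 1) / (1.8 − 1) = 0.68

0.68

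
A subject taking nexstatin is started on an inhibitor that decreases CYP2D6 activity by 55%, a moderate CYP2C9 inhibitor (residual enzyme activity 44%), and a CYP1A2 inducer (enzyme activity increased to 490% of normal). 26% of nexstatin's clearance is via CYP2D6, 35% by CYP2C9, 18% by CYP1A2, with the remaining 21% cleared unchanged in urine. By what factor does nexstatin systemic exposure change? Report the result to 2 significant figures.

0.73

CYP2D6: 0.26 × 0.45 = 0.117
CYP2C9: 0.35 × 0.44 = 0.154
CYP1A2: 0.18 × 4.9 = 0.882
Other: 0.21 (unchanged)
CL_new/CL_old = 0.117 + 0.154 + 0.882 + 0.21 = 1.363.
Systemic exposure ∝ 1/CL: fold-change = 1 / 1.363 = 0.73.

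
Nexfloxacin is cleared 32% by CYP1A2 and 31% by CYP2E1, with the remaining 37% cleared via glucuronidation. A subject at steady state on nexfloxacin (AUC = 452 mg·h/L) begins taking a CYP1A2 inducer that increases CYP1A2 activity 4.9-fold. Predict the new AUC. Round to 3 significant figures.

The CYP1A2 pathway (32% of clearance) increases to 4.9× activity: 0.32 × 4.9 = 1.568.
CYP2E1 (31%) and the residual 37% are unaffected.
CL_new/CL_old = 1.568 + 0.31 + 0.37 = 2.248.
AUC ∝ 1/CL, so new value = 452 / 2.248 = 201 mg·h/L.

201 mg·h/L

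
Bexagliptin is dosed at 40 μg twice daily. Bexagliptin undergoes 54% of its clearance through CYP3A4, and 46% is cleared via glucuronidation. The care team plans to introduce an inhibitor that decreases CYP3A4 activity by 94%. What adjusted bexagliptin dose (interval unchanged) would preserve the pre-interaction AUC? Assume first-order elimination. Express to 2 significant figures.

20 μg

The CYP3A4 pathway (54% of clearance) drops to 0.06× activity: 0.54 × 0.06 = 0.0324.
Non-CYP routes (46%) are unchanged.
Relative clearance = 0.0324 + 0.46 = 0.4924.
To maintain the same steady-state level, dose must scale with clearance: new dose = 40 × 0.4924 = 20 μg.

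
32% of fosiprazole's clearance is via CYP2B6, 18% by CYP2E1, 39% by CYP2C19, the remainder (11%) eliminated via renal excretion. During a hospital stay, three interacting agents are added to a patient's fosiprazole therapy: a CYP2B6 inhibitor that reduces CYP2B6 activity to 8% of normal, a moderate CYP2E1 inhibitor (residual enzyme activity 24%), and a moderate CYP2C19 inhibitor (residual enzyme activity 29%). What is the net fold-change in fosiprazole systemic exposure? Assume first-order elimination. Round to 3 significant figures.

3.43

The CYP2B6 pathway (32% of clearance) falls to 0.08× activity: 0.32 × 0.08 = 0.0256.
The CYP2E1 pathway (18% of clearance) is reduced to 0.24× activity: 0.18 × 0.24 = 0.0432.
The CYP2C19 pathway (39% of clearance) falls to 0.29× activity: 0.39 × 0.29 = 0.1131.
The remaining 11% of clearance is unaffected.
Relative clearance = 0.0256 + 0.0432 + 0.1131 + 0.11 = 0.2919.
Systemic exposure ∝ 1/CL: fold-change = 1 / 0.2919 = 3.43.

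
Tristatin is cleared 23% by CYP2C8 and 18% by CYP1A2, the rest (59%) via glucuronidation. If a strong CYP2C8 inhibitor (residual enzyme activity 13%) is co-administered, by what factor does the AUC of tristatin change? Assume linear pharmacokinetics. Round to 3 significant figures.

1.25

The CYP2C8 pathway (23% of clearance) falls to 0.13× activity: 0.23 × 0.13 = 0.0299.
CYP1A2 (18%) and the residual 59% are unaffected.
CL_new/CL_old = 0.0299 + 0.18 + 0.59 = 0.7999.
Since AUC ∝ 1/CL, the ratio is 1 / 0.7999 = 1.25.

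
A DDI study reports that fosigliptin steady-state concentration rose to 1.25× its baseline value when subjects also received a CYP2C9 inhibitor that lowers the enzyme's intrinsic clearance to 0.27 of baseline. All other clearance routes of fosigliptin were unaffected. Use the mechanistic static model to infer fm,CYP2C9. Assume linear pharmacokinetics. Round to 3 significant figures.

CL'/CL = 1 / 1.25 = 0.8
0.27·fm + (1 − fm) = 0.8
fm = (0.8 − 1) / (0.27 − 1) = 0.274

0.274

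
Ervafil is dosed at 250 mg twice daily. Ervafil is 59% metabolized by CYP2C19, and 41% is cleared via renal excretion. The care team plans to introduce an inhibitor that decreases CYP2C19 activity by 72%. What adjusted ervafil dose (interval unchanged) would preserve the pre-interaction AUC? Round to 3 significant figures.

144 mg

The CYP2C19 pathway (59% of clearance) falls to 0.28× activity: 0.59 × 0.28 = 0.1652.
The remaining 41% of clearance is unaffected.
Relative clearance = 0.1652 + 0.41 = 0.5752.
Css,avg = (dose rate)/CL, so holding Css fixed requires dose ∝ CL: 250 × 0.5752 = 144 mg.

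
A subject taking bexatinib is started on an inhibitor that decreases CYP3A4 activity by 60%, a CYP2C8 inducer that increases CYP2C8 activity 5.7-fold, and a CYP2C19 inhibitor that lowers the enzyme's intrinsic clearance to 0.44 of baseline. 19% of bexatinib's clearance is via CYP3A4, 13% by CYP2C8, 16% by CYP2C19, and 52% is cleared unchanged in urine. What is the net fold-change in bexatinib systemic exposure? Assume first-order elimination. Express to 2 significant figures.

CYP3A4: 0.19 × 0.4 = 0.076
CYP2C8: 0.13 × 5.7 = 0.741
CYP2C19: 0.16 × 0.44 = 0.0704
Other: 0.52 (unchanged)
Relative clearance = 0.076 + 0.741 + 0.0704 + 0.52 = 1.4074.
Systemic exposure ∝ 1/CL: fold-change = 1 / 1.4074 = 0.71.

0.71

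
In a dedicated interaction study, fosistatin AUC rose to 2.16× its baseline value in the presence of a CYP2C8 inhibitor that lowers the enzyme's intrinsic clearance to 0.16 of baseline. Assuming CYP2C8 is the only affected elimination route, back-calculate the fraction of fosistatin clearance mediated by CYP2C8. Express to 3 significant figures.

Call the CYP2C8 fraction fm. After the interaction, CL_new/CL_old = fm × 0.16 + (1 − fm).
AUC ratio = 1 / (new CL fraction), so new CL fraction = 1 / 2.16 = 0.463.
fm × 0.16 + 1 − fm = 0.463  ⇒  fm × (0.16 − 1) = −0.537  ⇒  fm = 0.639.

0.639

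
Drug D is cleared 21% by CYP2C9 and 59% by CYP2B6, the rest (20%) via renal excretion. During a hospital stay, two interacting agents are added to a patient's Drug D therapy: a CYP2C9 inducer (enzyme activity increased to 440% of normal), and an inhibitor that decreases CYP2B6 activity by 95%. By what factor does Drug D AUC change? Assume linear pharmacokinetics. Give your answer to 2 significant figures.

The CYP2C9 pathway (21% of clearance) rises to 4.4× activity: 0.21 × 4.4 = 0.924.
The CYP2B6 pathway (59% of clearance) drops to 0.05× activity: 0.59 × 0.05 = 0.0295.
The remaining 20% of clearance is unaffected.
CL_new/CL_old = 0.924 + 0.0295 + 0.2 = 1.1535.
Because AUC varies inversely with clearance, the combined effect is 1 / 1.1535 = 0.87.

0.87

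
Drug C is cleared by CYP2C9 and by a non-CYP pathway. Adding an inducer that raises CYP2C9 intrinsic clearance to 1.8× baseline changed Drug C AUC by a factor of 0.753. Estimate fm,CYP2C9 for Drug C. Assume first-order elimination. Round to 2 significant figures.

Let fm be the CYP2C9 fraction. New clearance relative to baseline = fm × 1.8 + (1 − fm).
AUC ratio = 1 / (new CL fraction), so new CL fraction = 1 / 0.753 = 1.328.
fm × 1.8 + 1 − fm = 1.328  ⇒  fm × (1.8 − 1) = 0.328  ⇒  fm = 0.41.

0.41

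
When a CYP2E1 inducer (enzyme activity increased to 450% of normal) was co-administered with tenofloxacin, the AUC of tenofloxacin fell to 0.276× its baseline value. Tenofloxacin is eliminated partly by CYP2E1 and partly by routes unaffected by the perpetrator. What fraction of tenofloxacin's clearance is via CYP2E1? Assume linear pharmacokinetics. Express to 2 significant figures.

Write x for the fraction cleared via CYP2E1. The observed AUC change means clearance rose to 1/0.276 = 3.623 of baseline.
Setting x·4.5 + (1 − x) = 3.623 and solving: x = (3.623 − 1)/(4.5 − 1) = 0.75.

0.75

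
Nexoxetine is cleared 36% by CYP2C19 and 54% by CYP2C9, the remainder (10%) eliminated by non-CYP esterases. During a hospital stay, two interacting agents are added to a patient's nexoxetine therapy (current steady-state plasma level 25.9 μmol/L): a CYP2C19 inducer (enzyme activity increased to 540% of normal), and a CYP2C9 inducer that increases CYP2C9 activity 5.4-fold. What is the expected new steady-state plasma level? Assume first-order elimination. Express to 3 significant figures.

5.22 μmol/L

The CYP2C19 pathway (36% of clearance) rises to 5.4× activity: 0.36 × 5.4 = 1.944.
The CYP2C9 pathway (54% of clearance) rises to 5.4× activity: 0.54 × 5.4 = 2.916.
The remaining 10% of clearance is unaffected.
New clearance relative to baseline: 1.944 + 2.916 + 0.1 = 4.96.
New steady-state plasma level = 25.9 / 4.96 = 5.22 μmol/L (concentration scales inversely with clearance).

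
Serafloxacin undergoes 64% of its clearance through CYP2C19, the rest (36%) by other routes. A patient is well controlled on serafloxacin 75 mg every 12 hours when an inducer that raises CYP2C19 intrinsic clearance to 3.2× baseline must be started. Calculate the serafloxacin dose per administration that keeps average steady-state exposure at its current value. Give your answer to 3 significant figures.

181 mg

CYP2C19: 0.64 × 3.2 = 2.048
Other: 0.36 (unchanged)
CL_new/CL_old = 2.048 + 0.36 = 2.408.
Css,avg = (dose rate)/CL, so holding Css fixed requires dose ∝ CL: 75 × 2.408 = 181 mg.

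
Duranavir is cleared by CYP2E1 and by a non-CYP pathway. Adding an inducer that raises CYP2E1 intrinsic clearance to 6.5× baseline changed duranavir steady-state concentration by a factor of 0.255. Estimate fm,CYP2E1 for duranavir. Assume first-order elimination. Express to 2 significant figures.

0.53

Let x = fm,CYP2E1. Because steady-state concentration ∝ 1/CL, relative clearance rose to 1/0.255 = 3.922.
Only the CYP2E1 route changed, so 3.922 = x·6.5 + (1 − x), giving x = 0.53.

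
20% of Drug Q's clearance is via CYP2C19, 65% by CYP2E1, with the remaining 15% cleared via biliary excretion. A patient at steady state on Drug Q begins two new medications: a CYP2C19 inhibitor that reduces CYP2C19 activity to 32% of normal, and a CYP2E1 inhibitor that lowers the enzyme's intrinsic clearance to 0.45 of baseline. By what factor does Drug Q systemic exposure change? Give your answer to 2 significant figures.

The CYP2C19 pathway (20% of clearance) drops to 0.32× activity: 0.2 × 0.32 = 0.064.
The CYP2E1 pathway (65% of clearance) drops to 0.45× activity: 0.65 × 0.45 = 0.2925.
The remaining 15% of clearance is unaffected.
New clearance relative to baseline: 0.064 + 0.2925 + 0.15 = 0.5065.
Systemic exposure ∝ 1/CL: fold-change = 1 / 0.5065 = 2.0.

2.0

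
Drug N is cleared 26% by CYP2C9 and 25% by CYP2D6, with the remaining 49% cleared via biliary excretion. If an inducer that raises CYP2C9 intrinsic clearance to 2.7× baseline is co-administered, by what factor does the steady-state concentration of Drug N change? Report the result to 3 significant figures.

0.693

The CYP2C9 pathway (26% of clearance) rises to 2.7× activity: 0.26 × 2.7 = 0.702.
CYP2D6 (25%) and the residual 49% are unaffected.
New clearance relative to baseline: 0.702 + 0.25 + 0.49 = 1.442.
Since steady-state concentration ∝ 1/CL, the ratio is 1 / 1.442 = 0.693.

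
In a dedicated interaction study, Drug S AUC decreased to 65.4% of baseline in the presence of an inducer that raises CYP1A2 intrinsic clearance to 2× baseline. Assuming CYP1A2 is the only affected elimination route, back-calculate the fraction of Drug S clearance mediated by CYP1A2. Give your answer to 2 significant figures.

0.53

Let fm be the CYP1A2 fraction. New clearance relative to baseline = fm × 2 + (1 − fm).
AUC ratio = 1 / (new CL fraction), so new CL fraction = 1 / 0.654 = 1.529.
fm × 2 + 1 − fm = 1.529  ⇒  fm × (2 − 1) = 0.5291  ⇒  fm = 0.53.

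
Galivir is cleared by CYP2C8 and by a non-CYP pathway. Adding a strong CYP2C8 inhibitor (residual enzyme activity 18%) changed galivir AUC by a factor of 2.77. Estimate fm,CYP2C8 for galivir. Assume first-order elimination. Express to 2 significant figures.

0.78

Write x for the fraction cleared via CYP2C8. The observed AUC change means clearance fell to 1/2.77 = 0.361 of baseline.
Setting x·0.18 + (1 − x) = 0.361 and solving: x = (0.361 − 1)/(0.18 − 1) = 0.78.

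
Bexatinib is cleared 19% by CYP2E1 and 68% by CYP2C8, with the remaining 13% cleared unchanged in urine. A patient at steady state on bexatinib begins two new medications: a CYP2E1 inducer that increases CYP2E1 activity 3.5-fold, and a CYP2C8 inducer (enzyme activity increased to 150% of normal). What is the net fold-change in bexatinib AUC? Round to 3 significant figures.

The CYP2E1 pathway (19% of clearance) increases to 3.5× activity: 0.19 × 3.5 = 0.665.
The CYP2C8 pathway (68% of clearance) increases to 1.5× activity: 0.68 × 1.5 = 1.02.
The remaining 13% of clearance is unaffected.
New clearance relative to baseline: 0.665 + 1.02 + 0.13 = 1.815.
AUC ∝ 1/CL: fold-change = 1 / 1.815 = 0.551.

0.551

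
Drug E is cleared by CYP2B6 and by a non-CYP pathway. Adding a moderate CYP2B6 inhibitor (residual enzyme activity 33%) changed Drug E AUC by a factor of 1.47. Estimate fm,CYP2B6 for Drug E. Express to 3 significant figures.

0.477

Write x for the fraction cleared via CYP2B6. The observed AUC change means clearance fell to 1/1.47 = 0.6803 of baseline.
Setting x·0.33 + (1 − x) = 0.6803 and solving: x = (0.6803 − 1)/(0.33 − 1) = 0.477.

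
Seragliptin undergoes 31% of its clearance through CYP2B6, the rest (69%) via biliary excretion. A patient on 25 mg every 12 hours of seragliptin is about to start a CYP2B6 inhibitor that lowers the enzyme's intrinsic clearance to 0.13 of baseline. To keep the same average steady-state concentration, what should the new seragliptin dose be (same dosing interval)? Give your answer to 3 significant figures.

CYP2B6: 0.31 × 0.13 = 0.0403
Other: 0.69 (unchanged)
New clearance relative to baseline: 0.0403 + 0.69 = 0.7303.
Css,avg = (dose rate)/CL, so holding Css fixed requires dose ∝ CL: 25 × 0.7303 = 18.3 mg.

18.3 mg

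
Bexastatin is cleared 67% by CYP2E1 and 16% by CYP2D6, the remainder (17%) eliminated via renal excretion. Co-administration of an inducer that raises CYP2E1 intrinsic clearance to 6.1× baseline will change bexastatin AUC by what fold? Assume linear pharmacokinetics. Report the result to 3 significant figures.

The CYP2E1 pathway (67% of clearance) increases to 6.1× activity: 0.67 × 6.1 = 4.087.
CYP2D6 (16%) and the residual 17% are unaffected.
Relative clearance = 4.087 + 0.16 + 0.17 = 4.417.
Since AUC ∝ 1/CL, the ratio is 1 / 4.417 = 0.226.

0.226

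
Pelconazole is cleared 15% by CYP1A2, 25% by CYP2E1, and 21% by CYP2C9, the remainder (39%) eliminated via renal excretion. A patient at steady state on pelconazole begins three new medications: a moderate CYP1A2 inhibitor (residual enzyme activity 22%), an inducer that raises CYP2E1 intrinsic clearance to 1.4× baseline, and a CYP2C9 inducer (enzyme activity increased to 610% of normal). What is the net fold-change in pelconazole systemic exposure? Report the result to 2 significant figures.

CYP1A2: 0.15 × 0.22 = 0.033
CYP2E1: 0.25 × 1.4 = 0.35
CYP2C9: 0.21 × 6.1 = 1.281
Other: 0.39 (unchanged)
New clearance relative to baseline: 0.033 + 0.35 + 1.281 + 0.39 = 2.054.
Systemic exposure ∝ 1/CL: fold-change = 1 / 2.054 = 0.49.

0.49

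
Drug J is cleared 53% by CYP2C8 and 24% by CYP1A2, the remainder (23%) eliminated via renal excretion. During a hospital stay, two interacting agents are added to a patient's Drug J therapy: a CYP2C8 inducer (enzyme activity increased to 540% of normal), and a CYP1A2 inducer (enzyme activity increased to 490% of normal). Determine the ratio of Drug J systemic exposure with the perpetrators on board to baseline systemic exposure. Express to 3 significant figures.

0.234

CYP2C8: 0.53 × 5.4 = 2.862
CYP1A2: 0.24 × 4.9 = 1.176
Other: 0.23 (unchanged)
CL_new/CL_old = 2.862 + 1.176 + 0.23 = 4.268.
Net systemic exposure ratio = 1 / 4.268 = 0.234.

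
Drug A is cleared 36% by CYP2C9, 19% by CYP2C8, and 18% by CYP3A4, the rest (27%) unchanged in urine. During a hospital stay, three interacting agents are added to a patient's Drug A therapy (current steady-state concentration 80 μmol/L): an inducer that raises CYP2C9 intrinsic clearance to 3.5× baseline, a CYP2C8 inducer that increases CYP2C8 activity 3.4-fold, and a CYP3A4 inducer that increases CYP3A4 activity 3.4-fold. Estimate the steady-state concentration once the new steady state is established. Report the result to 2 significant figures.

29 μmol/L

The CYP2C9 pathway (36% of clearance) rises to 3.5× activity: 0.36 × 3.5 = 1.26.
The CYP2C8 pathway (19% of clearance) is boosted to 3.4× activity: 0.19 × 3.4 = 0.646.
The CYP3A4 pathway (18% of clearance) is boosted to 3.4× activity: 0.18 × 3.4 = 0.612.
The remaining 27% of clearance is unaffected.
Relative clearance = 1.26 + 0.646 + 0.612 + 0.27 = 2.788.
New steady-state concentration = 80 / 2.788 = 29 μmol/L (concentration scales inversely with clearance).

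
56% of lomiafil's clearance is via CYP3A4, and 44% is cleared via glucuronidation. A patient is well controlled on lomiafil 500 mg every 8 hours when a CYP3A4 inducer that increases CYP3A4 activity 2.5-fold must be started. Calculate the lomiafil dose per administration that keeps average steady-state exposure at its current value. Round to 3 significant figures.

920 mg

CYP3A4: 0.56 × 2.5 = 1.4
Other: 0.44 (unchanged)
New clearance relative to baseline: 1.4 + 0.44 = 1.84.
Css,avg = (dose rate)/CL, so holding Css fixed requires dose ∝ CL: 500 × 1.84 = 920 mg.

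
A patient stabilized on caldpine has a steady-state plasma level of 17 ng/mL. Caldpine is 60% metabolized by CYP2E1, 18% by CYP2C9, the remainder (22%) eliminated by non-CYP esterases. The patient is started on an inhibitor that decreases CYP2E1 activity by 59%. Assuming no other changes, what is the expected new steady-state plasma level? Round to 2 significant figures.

26 ng/mL

CYP2E1: 0.6 × 0.41 = 0.246
CYP2C9: 0.18 (unchanged)
Other: 0.22 (unchanged)
CL_new/CL_old = 0.246 + 0.18 + 0.22 = 0.646.
Steady-state plasma level ∝ 1/CL, so new value = 17 / 0.646 = 26 ng/mL.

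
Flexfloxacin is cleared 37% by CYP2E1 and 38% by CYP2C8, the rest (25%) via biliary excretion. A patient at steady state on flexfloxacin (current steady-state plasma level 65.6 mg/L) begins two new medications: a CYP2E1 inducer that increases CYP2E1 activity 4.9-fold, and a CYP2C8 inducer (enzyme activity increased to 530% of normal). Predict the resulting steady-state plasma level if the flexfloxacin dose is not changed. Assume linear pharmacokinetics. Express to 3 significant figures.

16.1 mg/L

The CYP2E1 pathway (37% of clearance) rises to 4.9× activity: 0.37 × 4.9 = 1.813.
The CYP2C8 pathway (38% of clearance) is boosted to 5.3× activity: 0.38 × 5.3 = 2.014.
Non-CYP routes (25%) are unchanged.
CL_new/CL_old = 1.813 + 2.014 + 0.25 = 4.077.
Steady-state plasma level ∝ 1/CL: new value = 65.6 / 4.077 = 16.1 mg/L.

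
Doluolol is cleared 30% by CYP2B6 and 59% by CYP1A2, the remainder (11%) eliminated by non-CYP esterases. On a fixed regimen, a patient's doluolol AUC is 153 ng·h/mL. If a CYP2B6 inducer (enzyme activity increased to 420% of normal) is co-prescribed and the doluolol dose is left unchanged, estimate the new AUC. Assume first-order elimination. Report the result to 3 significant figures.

The CYP2B6 pathway (30% of clearance) increases to 4.2× activity: 0.3 × 4.2 = 1.26.
CYP1A2 (59%) and the residual 11% are unaffected.
New clearance relative to baseline: 1.26 + 0.59 + 0.11 = 1.96.
With dosing unchanged, AUC scales as 1/CL: 153 / 1.96 = 78.1 ng·h/mL.

78.1 ng·h/mL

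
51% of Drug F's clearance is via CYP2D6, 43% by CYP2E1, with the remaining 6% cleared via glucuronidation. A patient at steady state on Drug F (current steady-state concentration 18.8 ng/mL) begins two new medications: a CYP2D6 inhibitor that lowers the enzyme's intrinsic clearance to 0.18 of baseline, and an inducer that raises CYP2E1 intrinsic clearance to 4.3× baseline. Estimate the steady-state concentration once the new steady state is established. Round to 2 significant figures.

CYP2D6: 0.51 × 0.18 = 0.0918
CYP2E1: 0.43 × 4.3 = 1.849
Other: 0.06 (unchanged)
Relative clearance = 0.0918 + 1.849 + 0.06 = 2.0008.
New steady-state concentration = 18.8 / 2.0008 = 9.4 ng/mL (concentration scales inversely with clearance).

9.4 ng/mL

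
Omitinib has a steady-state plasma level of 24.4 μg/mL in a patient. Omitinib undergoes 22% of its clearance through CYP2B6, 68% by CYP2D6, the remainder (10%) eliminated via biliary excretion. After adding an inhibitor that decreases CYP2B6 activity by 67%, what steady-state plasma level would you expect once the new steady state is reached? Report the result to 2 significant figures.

29 μg/mL

CYP2B6: 0.22 × 0.33 = 0.0726
CYP2D6: 0.68 (unchanged)
Other: 0.1 (unchanged)
CL_new/CL_old = 0.0726 + 0.68 + 0.1 = 0.8526.
Steady-state plasma level ∝ 1/CL, so new value = 24.4 / 0.8526 = 29 μg/mL.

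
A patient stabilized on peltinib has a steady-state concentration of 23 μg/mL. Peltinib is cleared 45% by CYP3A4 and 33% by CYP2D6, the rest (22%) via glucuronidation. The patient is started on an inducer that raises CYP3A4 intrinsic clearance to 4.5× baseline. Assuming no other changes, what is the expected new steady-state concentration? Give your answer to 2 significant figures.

The CYP3A4 pathway (45% of clearance) is boosted to 4.5× activity: 0.45 × 4.5 = 2.025.
CYP2D6 (33%) and the residual 22% are unaffected.
Relative clearance = 2.025 + 0.33 + 0.22 = 2.575.
Steady-state concentration ∝ 1/CL, so new value = 23 / 2.575 = 8.9 μg/mL.

8.9 μg/mL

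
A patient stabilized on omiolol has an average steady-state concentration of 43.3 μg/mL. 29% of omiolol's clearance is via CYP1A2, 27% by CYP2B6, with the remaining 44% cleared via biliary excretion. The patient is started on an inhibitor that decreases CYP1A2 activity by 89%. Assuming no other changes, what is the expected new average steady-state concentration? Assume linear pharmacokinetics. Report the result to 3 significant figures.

58.4 μg/mL

CYP1A2: 0.29 × 0.11 = 0.0319
CYP2B6: 0.27 (unchanged)
Other: 0.44 (unchanged)
New clearance relative to baseline: 0.0319 + 0.27 + 0.44 = 0.7419.
Average steady-state concentration ∝ 1/CL, so new value = 43.3 / 0.7419 = 58.4 μg/mL.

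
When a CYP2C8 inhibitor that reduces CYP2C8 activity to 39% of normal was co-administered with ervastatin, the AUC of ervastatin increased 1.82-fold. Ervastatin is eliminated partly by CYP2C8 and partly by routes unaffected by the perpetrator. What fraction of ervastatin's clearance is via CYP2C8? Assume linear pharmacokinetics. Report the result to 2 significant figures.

0.74

Let fm be the CYP2C8 fraction. New clearance relative to baseline = fm × 0.39 + (1 − fm).
AUC ratio = 1 / (new CL fraction), so new CL fraction = 1 / 1.82 = 0.5495.
fm × 0.39 + 1 − fm = 0.5495  ⇒  fm × (0.39 − 1) = −0.4505  ⇒  fm = 0.74.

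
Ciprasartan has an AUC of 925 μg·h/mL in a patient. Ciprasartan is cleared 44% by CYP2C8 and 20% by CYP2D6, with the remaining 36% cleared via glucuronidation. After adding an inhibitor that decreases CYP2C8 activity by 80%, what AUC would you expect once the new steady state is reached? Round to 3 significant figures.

The CYP2C8 pathway (44% of clearance) falls to 0.2× activity: 0.44 × 0.2 = 0.088.
CYP2D6 (20%) and the residual 36% are unaffected.
New clearance relative to baseline: 0.088 + 0.2 + 0.36 = 0.648.
AUC ∝ 1/CL, so new value = 925 / 0.648 = 1.43 × 10³ μg·h/mL.

1.43 × 10³ μg·h/mL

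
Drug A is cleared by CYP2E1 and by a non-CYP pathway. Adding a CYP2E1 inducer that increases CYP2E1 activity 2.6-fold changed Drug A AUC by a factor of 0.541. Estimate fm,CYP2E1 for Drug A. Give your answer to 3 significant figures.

Let x = fm,CYP2E1. Because AUC ∝ 1/CL, relative clearance rose to 1/0.541 = 1.848.
Setting x·2.6 + (1 − x) = 1.848 and solving: x = (1.848 − 1)/(2.6 − 1) = 0.530.

0.530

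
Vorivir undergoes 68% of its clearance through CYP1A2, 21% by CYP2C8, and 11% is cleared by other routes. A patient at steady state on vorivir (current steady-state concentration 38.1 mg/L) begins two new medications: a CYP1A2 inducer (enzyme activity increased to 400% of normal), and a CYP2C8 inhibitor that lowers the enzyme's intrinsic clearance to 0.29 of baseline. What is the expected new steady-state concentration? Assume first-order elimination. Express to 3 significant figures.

CYP1A2: 0.68 × 4 = 2.72
CYP2C8: 0.21 × 0.29 = 0.0609
Other: 0.11 (unchanged)
CL_new/CL_old = 2.72 + 0.0609 + 0.11 = 2.8909.
Dividing the baseline by the relative clearance: 38.1 / 2.8909 = 13.2 mg/L.

13.2 mg/L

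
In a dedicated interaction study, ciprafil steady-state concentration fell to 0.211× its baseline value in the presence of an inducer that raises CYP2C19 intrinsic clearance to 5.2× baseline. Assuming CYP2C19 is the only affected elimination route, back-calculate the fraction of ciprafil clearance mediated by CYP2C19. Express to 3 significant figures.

0.890

Write x for the fraction cleared via CYP2C19. The observed steady-state concentration change means clearance rose to 1/0.211 = 4.739 of baseline.
Only the CYP2C19 route changed, so 4.739 = x·5.2 + (1 − x), giving x = 0.890.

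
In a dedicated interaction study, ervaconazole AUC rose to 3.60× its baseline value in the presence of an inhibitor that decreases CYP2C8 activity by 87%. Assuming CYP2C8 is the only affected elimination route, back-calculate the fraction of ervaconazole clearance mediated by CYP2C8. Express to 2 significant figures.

Write x for the fraction cleared via CYP2C8. The observed AUC change means clearance fell to 1/3.60 = 0.2778 of baseline.
Setting x·0.13 + (1 − x) = 0.2778 and solving: x = (0.2778 − 1)/(0.13 − 1) = 0.83.

0.83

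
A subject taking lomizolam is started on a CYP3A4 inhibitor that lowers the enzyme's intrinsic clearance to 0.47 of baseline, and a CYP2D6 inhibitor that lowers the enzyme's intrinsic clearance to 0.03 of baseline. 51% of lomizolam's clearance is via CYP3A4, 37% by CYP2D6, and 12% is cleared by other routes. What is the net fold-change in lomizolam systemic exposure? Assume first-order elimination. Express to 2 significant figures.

The CYP3A4 pathway (51% of clearance) drops to 0.47× activity: 0.51 × 0.47 = 0.2397.
The CYP2D6 pathway (37% of clearance) is reduced to 0.03× activity: 0.37 × 0.03 = 0.0111.
Non-CYP routes (12%) are unchanged.
Relative clearance = 0.2397 + 0.0111 + 0.12 = 0.3708.
Net systemic exposure ratio = 1 / 0.3708 = 2.7.

2.7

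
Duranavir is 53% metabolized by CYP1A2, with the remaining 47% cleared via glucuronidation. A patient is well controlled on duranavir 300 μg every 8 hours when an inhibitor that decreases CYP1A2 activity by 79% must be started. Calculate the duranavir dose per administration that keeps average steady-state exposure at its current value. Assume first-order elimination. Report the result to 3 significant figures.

174 μg

The CYP1A2 pathway (53% of clearance) falls to 0.21× activity: 0.53 × 0.21 = 0.1113.
The remaining 47% of clearance is unaffected.
New clearance relative to baseline: 0.1113 + 0.47 = 0.5813.
To maintain the same steady-state level, dose must scale with clearance: new dose = 300 × 0.5813 = 174 μg.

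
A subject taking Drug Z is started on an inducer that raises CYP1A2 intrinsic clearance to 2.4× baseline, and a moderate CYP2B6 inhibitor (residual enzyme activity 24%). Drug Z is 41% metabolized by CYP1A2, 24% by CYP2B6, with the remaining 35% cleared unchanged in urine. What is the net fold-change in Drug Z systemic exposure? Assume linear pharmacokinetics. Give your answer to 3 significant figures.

0.719

The CYP1A2 pathway (41% of clearance) is boosted to 2.4× activity: 0.41 × 2.4 = 0.984.
The CYP2B6 pathway (24% of clearance) drops to 0.24× activity: 0.24 × 0.24 = 0.0576.
The remaining 35% of clearance is unaffected.
CL_new/CL_old = 0.984 + 0.0576 + 0.35 = 1.3916.
Systemic exposure ∝ 1/CL: fold-change = 1 / 1.3916 = 0.719.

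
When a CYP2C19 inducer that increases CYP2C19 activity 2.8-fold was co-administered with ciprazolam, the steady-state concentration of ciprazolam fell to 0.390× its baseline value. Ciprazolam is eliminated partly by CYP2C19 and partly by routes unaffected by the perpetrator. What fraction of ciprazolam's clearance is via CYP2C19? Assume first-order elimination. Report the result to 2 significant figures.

Write x for the fraction cleared via CYP2C19. The observed steady-state concentration change means clearance rose to 1/0.390 = 2.564 of baseline.
Only the CYP2C19 route changed, so 2.564 = x·2.8 + (1 − x), giving x = 0.87.

0.87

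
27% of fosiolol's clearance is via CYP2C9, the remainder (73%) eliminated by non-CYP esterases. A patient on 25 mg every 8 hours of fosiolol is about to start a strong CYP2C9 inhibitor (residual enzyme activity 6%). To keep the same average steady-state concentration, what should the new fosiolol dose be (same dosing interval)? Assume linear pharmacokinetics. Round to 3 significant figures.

The CYP2C9 pathway (27% of clearance) falls to 0.06× activity: 0.27 × 0.06 = 0.0162.
Non-CYP routes (73%) are unchanged.
CL_new/CL_old = 0.0162 + 0.73 = 0.7462.
Css,avg = (dose rate)/CL, so holding Css fixed requires dose ∝ CL: 25 × 0.7462 = 18.7 mg.

18.7 mg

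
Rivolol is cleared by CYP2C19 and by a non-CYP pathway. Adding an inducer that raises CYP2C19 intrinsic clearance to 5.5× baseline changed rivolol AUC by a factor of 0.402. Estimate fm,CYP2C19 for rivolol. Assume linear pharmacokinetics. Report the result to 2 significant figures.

CL'/CL = 1 / 0.402 = 2.488
5.5·fm + (1 − fm) = 2.488
fm = (2.488 − 1) / (5.5 − 1) = 0.33

0.33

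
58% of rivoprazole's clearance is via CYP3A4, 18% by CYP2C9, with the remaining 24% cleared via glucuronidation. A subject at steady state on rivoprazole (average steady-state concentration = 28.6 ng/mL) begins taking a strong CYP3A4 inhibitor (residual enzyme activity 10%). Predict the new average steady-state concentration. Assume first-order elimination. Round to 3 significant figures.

The CYP3A4 pathway (58% of clearance) falls to 0.1× activity: 0.58 × 0.1 = 0.058.
CYP2C9 (18%) and the residual 24% are unaffected.
New clearance relative to baseline: 0.058 + 0.18 + 0.24 = 0.478.
Average steady-state concentration ∝ 1/CL, so new value = 28.6 / 0.478 = 59.8 ng/mL.

59.8 ng/mL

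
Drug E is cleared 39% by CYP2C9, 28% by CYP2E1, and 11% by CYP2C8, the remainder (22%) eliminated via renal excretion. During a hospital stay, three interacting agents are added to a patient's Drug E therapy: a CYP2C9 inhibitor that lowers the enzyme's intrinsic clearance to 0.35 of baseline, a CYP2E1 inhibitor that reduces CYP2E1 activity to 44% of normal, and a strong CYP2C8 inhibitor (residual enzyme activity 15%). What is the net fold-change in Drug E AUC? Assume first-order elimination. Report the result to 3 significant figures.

The CYP2C9 pathway (39% of clearance) drops to 0.35× activity: 0.39 × 0.35 = 0.1365.
The CYP2E1 pathway (28% of clearance) falls to 0.44× activity: 0.28 × 0.44 = 0.1232.
The CYP2C8 pathway (11% of clearance) falls to 0.15× activity: 0.11 × 0.15 = 0.0165.
The remaining 22% of clearance is unaffected.
New clearance relative to baseline: 0.1365 + 0.1232 + 0.0165 + 0.22 = 0.4962.
Because AUC varies inversely with clearance, the combined effect is 1 / 0.4962 = 2.02.

2.02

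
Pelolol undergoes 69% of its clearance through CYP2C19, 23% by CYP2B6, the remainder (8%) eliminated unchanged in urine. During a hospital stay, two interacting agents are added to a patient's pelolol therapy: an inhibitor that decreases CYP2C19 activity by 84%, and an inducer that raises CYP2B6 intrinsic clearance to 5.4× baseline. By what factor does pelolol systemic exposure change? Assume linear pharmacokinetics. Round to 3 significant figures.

The CYP2C19 pathway (69% of clearance) falls to 0.16× activity: 0.69 × 0.16 = 0.1104.
The CYP2B6 pathway (23% of clearance) is boosted to 5.4× activity: 0.23 × 5.4 = 1.242.
The remaining 8% of clearance is unaffected.
Relative clearance = 0.1104 + 1.242 + 0.08 = 1.4324.
Because systemic exposure varies inversely with clearance, the combined effect is 1 / 1.4324 = 0.698.

0.698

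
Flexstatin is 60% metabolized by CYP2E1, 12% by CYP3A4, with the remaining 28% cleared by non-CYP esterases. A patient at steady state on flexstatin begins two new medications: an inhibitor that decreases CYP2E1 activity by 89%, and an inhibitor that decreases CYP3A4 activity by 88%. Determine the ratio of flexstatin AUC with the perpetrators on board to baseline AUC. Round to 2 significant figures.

CYP2E1: 0.6 × 0.11 = 0.066
CYP3A4: 0.12 × 0.12 = 0.0144
Other: 0.28 (unchanged)
Relative clearance = 0.066 + 0.0144 + 0.28 = 0.3604.
Because AUC varies inversely with clearance, the combined effect is 1 / 0.3604 = 2.8.

2.8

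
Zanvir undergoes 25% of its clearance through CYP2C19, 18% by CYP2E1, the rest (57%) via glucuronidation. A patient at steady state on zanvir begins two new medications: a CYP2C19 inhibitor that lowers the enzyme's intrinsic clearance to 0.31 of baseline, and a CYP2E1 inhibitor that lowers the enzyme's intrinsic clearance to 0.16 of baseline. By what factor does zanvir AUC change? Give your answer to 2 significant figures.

1.5

CYP2C19: 0.25 × 0.31 = 0.0775
CYP2E1: 0.18 × 0.16 = 0.0288
Other: 0.57 (unchanged)
CL_new/CL_old = 0.0775 + 0.0288 + 0.57 = 0.6763.
Net AUC ratio = 1 / 0.6763 = 1.5.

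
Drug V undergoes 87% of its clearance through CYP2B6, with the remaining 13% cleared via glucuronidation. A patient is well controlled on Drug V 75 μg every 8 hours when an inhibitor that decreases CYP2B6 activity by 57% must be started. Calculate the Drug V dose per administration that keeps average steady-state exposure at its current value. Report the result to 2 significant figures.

38 μg

CYP2B6: 0.87 × 0.43 = 0.3741
Other: 0.13 (unchanged)
Relative clearance = 0.3741 + 0.13 = 0.5041.
Exposure is unchanged when dose changes in proportion to clearance. New dose = 75 μg × 0.5041 = 38 μg.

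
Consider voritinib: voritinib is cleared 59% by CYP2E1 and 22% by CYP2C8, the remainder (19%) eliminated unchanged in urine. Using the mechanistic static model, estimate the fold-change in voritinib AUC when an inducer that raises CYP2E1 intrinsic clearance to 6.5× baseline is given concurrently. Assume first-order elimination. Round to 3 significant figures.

0.236

CYP2E1: 0.59 × 6.5 = 3.835
CYP2C8: 0.22 (unchanged)
Other: 0.19 (unchanged)
CL_new/CL_old = 3.835 + 0.22 + 0.19 = 4.245.
AUC ratio = CL_old/CL_new = 1 / 4.245 = 0.236.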